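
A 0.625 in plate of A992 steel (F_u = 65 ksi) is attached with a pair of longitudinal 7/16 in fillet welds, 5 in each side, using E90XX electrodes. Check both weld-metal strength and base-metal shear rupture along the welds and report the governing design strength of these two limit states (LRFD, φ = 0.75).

E90XX → F_EXX = 90 ksi.
t_e = 0.707 × 0.4375 = 0.3093 in; L = 10 in.
Weld metal: φR_n = 0.75 × 0.6 × 90 × 0.3093 × 10 = 125.3 kips.
Base metal (shear rupture): φR_n = 0.75 × 0.6 × 65 × 0.625 × 10 = 182.8 kips.
Governing: weld metal.

φR_n ≈ 125 kips (weld metal governs)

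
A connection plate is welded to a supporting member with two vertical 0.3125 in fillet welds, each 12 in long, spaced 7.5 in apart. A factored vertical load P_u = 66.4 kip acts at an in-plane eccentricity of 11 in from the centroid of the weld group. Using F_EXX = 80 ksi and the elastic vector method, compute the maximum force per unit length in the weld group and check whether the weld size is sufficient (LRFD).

f_max ≈ 10 kip/in; NOT adequate

Total weld length L_w = 24 in. Treat welds as unit-width lines.
Polar moment about centroid: J = 2[d³/12 + d(b/2)²] = 2[12³/12 + 12×3.75²] = 625.5 in³.
Direct shear f_v = P/L_w = 66.4 / 24 = 2.767 kip/in (vertical).
Torsion M = P·e = 66.4 × 11 = 730.4 kip·in.
Critical point at (x, y) = (3.75, 6) from centroid. f_tx = M·y/J = 7.006 kip/in; f_ty = M·x/J = 4.379 kip/in.
Resultant f_max = √[f_tx² + (f_v + f_ty)²] = √[7.006² + (2.767 + 4.379)²] = 10.01 kip/in.
Capacity per unit length: φr_n = 0.75 × 0.6 × 80 × (0.707 × 0.3125) = 7.954 kip/in.
10.01 > 7.954 → NOT adequate.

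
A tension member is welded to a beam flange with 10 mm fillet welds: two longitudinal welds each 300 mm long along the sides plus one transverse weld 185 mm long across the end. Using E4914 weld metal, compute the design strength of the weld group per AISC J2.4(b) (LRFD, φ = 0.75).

E49XX → F_EXX = 490 MPa.
t_e = 0.707 × 10 = 7.07 mm.
R_nwl = 0.6 × 490 × 7.07 × 600 × 10⁻³ = 1247 kN (longitudinal, 2 welds).
R_nwt = 0.6 × 490 × 7.07 × 185 × 10⁻³ = 384.5 kN (transverse, base value).
(i) R_nwl + R_nwt = 1632 kN; (ii) 0.85 R_nwl + 1.5 R_nwt = 1637 kN.
R_n = max = 1637 kN [governs: (ii)]; φR_n = 1228 kN.

φR_n ≈ 1230 kN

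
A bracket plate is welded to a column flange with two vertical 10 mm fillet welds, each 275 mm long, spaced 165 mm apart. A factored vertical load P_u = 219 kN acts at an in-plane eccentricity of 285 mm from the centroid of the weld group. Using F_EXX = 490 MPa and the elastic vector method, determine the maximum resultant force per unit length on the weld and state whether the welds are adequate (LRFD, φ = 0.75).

Total weld length L_w = 550 mm. Treat welds as unit-width lines.
Polar moment about centroid: J = 2[d³/12 + d(b/2)²] = 2[275³/12 + 275×82.5²] = 7210000 mm³.
Direct shear f_v = P/L_w = 219×10³ / 550 = 398.2 N/mm (vertical).
Torsion M = P·e = 219×10³ × 285 = 62415000 N·mm.
Critical point at (x, y) = (82.5, 137.5) from centroid. f_tx = M·y/J = 1190 N/mm; f_ty = M·x/J = 714.2 N/mm.
Resultant f_max = √[f_tx² + (f_v + f_ty)²] = √[1190² + (398.2 + 714.2)²] = 1629 N/mm.
Capacity per unit length: φr_n = 0.75 × 0.6 × 490 × (0.707 × 10) = 1559 N/mm.
1629 > 1559 → NOT adequate.

f_max ≈ 1630 N/mm; NOT adequate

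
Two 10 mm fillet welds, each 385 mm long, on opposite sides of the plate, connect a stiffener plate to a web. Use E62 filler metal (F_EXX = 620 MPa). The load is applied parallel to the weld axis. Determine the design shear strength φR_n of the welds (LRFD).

φR_n ≈ 1520 kN

Effective throat t_e = 0.707 × 10 = 7.07 mm.
Total length L = 770 mm; A_we = 7.07 × 770 = 5444 mm².
F_nw = 0.6 F_EXX = 0.6 × 620 = 372 MPa.
φR_n = 0.75 × 372 × 5444 × 10⁻³ = 1519 kN.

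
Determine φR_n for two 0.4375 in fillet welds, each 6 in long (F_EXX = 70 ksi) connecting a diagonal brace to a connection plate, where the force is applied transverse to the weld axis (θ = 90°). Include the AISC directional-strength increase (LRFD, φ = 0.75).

φR_n ≈ 175 kips

t_e = 0.707 × 0.4375 = 0.3093 in; A_we = 0.3093 × 12 = 3.712 in².
Directional factor: 1.0 + 0.5 sin^1.5(90°) = 1.5.
F_nw = 0.6 × 70 × 1.5 = 63 ksi.
φR_n = 0.75 × 63 × 3.712 = 175.4 kips.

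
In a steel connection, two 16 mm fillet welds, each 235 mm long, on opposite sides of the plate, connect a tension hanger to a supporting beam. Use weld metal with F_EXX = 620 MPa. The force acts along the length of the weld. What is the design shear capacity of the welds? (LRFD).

Effective throat t_e = 0.707 × 16 = 11.31 mm.
Total length L = 470 mm; A_we = 11.31 × 470 = 5317 mm².
F_nw = 0.6 F_EXX = 0.6 × 620 = 372 MPa.
φR_n = 0.75 × 372 × 5317 × 10⁻³ = 1483 kN.

φR_n ≈ 1480 kN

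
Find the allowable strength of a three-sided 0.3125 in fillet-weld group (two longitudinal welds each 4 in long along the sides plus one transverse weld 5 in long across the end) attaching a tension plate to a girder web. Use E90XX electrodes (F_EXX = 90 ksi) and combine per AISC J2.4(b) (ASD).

t_e = 0.707 × 0.3125 = 0.2209 in.
R_nwl = 0.6 × 90 × 0.2209 × 8 = 95.44 kip (longitudinal, 2 welds).
R_nwt = 0.6 × 90 × 0.2209 × 5 = 59.65 kip (transverse, base value).
(i) R_nwl + R_nwt = 155.1 kip; (ii) 0.85 R_nwl + 1.5 R_nwt = 170.6 kip.
R_n = max = 170.6 kip [governs: (ii)]; R_n/Ω = 85.3 kip.

R_n/Ω ≈ 85.3 kip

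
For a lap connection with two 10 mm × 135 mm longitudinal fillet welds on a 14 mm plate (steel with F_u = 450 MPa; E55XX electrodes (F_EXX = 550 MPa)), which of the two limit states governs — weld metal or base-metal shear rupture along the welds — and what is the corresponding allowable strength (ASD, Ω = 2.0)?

R_n/Ω ≈ 315 kN (weld metal governs)

t_e = 0.707 × 10 = 7.07 mm; L = 270 mm.
Weld metal: R_n/Ω = (1/2.0) × 0.6 × 550 × 7.07 × 270 × 10⁻³ = 315 kN.
Base metal (shear rupture): R_n/Ω = (1/2.0) × 0.6 × 450 × 14 × 270 × 10⁻³ = 510.3 kN.
Governing: weld metal.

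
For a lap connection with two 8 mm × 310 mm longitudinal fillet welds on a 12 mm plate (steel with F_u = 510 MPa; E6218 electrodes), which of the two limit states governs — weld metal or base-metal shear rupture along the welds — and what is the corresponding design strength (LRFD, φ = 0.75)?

E62XX → F_EXX = 620 MPa.
t_e = 0.707 × 8 = 5.656 mm; L = 620 mm.
Weld metal: φR_n = 0.75 × 0.6 × 620 × 5.656 × 620 × 10⁻³ = 978.4 kN.
Base metal (shear rupture): φR_n = 0.75 × 0.6 × 510 × 12 × 620 × 10⁻³ = 1707 kN.
Governing: weld metal.

φR_n ≈ 978 kN (weld metal governs)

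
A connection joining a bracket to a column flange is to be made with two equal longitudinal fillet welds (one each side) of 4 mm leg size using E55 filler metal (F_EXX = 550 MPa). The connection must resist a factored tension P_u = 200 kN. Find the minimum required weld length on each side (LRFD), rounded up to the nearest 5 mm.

L = 145 mm on each side

Throat t_e = 0.707 × 4 = 2.828 mm.
φr_n = 0.75 × 0.6 × 550 × 2.828 × 10⁻³ = 0.6999 kN/mm.
L_req = P_u / φr_n = 200 / 0.6999 = 285.7 mm total.
Per side: 285.7 / 2 = 142.9 mm.
Round up → use L = 145 mm on each side.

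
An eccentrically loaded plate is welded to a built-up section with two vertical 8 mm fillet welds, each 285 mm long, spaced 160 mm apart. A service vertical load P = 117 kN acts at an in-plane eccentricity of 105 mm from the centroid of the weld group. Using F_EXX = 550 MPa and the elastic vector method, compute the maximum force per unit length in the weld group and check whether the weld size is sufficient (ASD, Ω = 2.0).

f_max ≈ 409 N/mm; adequate

Total weld length L_w = 570 mm. Treat welds as unit-width lines.
Polar moment about centroid: J = 2[d³/12 + d(b/2)²] = 2[285³/12 + 285×80²] = 7506000 mm³.
Direct shear f_v = P/L_w = 117×10³ / 570 = 205.3 N/mm (vertical).
Torsion M = P·e = 117×10³ × 105 = 12285000 N·mm.
Critical point at (x, y) = (80, 142.5) from centroid. f_tx = M·y/J = 233.2 N/mm; f_ty = M·x/J = 130.9 N/mm.
Resultant f_max = √[f_tx² + (f_v + f_ty)²] = √[233.2² + (205.3 + 130.9)²] = 409.2 N/mm.
Capacity per unit length: r_n/Ω = (1/2.0) × 0.6 × 550 × (0.707 × 8) = 933.2 N/mm.
409.2 ≤ 933.2 → adequate.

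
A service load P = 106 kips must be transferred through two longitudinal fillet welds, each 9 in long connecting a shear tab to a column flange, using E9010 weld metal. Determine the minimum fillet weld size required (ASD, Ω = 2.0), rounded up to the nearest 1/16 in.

w = 5/16 in

E90XX → F_EXX = 90 ksi.
Total weld length L = 18 in.
Required throat t_e = P × Ω / (0.6 F_EXX × L) = 106 × 2.0 / (0.6 × 90 × 18) = 0.2181 in.
Required leg w = t_e / 0.707 = 0.3085 in → use 5/16 in.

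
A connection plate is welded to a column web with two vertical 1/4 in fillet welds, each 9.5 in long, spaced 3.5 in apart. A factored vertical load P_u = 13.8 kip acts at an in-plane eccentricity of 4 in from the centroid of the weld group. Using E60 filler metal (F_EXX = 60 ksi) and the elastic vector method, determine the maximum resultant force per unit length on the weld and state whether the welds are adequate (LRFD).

Total weld length L_w = 19 in. Treat welds as unit-width lines.
Polar moment about centroid: J = 2[d³/12 + d(b/2)²] = 2[9.5³/12 + 9.5×1.75²] = 201.1 in³.
Direct shear f_v = P/L_w = 13.8 / 19 = 0.7263 kip/in (vertical).
Torsion M = P·e = 13.8 × 4 = 55.2 kip·in.
Critical point at (x, y) = (1.75, 4.75) from centroid. f_tx = M·y/J = 1.304 kip/in; f_ty = M·x/J = 0.4804 kip/in.
Resultant f_max = √[f_tx² + (f_v + f_ty)²] = √[1.304² + (0.7263 + 0.4804)²] = 1.777 kip/in.
Capacity per unit length: φr_n = 0.75 × 0.6 × 60 × (0.707 × 0.25) = 4.772 kip/in.
1.777 ≤ 4.772 → adequate.

f_max ≈ 1.78 kip/in; adequate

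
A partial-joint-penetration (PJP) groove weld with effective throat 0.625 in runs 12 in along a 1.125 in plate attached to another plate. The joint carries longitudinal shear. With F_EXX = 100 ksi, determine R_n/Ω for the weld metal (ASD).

Effective throat (given) t_e = 0.625 in.
A_we = 0.625 × 12 = 7.5 in².
F_nw = 0.6 F_EXX = 60 ksi.
R_n/Ω = (60 × 7.5) / 2.0 = 225 kip.

R_n/Ω ≈ 225 kip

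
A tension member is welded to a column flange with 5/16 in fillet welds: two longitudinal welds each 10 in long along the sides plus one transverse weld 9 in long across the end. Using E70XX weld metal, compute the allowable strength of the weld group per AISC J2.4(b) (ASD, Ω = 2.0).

R_n/Ω ≈ 142 kip

E70XX → F_EXX = 70 ksi.
t_e = 0.707 × 0.3125 = 0.2209 in.
R_nwl = 0.6 × 70 × 0.2209 × 20 = 185.6 kip (longitudinal, 2 welds).
R_nwt = 0.6 × 70 × 0.2209 × 9 = 83.51 kip (transverse, base value).
(i) R_nwl + R_nwt = 269.1 kip; (ii) 0.85 R_nwl + 1.5 R_nwt = 283 kip.
R_n = max = 283 kip [governs: (ii)]; R_n/Ω = 141.5 kip.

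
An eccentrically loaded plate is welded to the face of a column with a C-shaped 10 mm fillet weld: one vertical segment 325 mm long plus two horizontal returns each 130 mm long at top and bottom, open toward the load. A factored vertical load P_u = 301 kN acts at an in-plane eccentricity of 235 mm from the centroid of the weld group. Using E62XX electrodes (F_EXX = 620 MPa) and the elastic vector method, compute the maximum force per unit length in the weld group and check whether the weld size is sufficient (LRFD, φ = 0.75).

f_max ≈ 1600 N/mm; adequate

Total weld length L_w = 585 mm. Treat welds as unit-width lines.
Centroid: x̄ = 2×130×65 / 585 = 28.89 mm from the vertical weld.
Polar moment about centroid: J = I_x + I_y = [325³/12 + 2×130×162.5²] + [325×28.89² + 2(130³/12 + 130×36.11²)] = 10700000 mm³.
Direct shear f_v = P/L_w = 301×10³ / 585 = 514.5 N/mm (vertical).
Torsion M = P·e = 301×10³ × 235 = 70735000 N·mm.
Critical point at (x, y) = (101.1, 162.5) from centroid. f_tx = M·y/J = 1074 N/mm; f_ty = M·x/J = 668.2 N/mm.
Resultant f_max = √[f_tx² + (f_v + f_ty)²] = √[1074² + (514.5 + 668.2)²] = 1598 N/mm.
Capacity per unit length: φr_n = 0.75 × 0.6 × 620 × (0.707 × 10) = 1973 N/mm.
1598 ≤ 1973 → adequate.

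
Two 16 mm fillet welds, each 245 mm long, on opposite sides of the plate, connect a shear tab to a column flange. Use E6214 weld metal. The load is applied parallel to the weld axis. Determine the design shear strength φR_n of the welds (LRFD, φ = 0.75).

φR_n ≈ 1550 kN

E62XX → F_EXX = 620 MPa.
Effective throat t_e = 0.707 × 16 = 11.31 mm.
Total length L = 490 mm; A_we = 11.31 × 490 = 5543 mm².
F_nw = 0.6 F_EXX = 0.6 × 620 = 372 MPa.
φR_n = 0.75 × 372 × 5543 × 10⁻³ = 1546 kN.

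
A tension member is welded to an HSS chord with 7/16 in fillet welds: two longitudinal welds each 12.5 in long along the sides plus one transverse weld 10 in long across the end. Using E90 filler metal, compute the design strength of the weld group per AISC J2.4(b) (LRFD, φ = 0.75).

E90XX → F_EXX = 90 ksi.
t_e = 0.707 × 0.4375 = 0.3093 in.
R_nwl = 0.6 × 90 × 0.3093 × 25 = 417.6 kip (longitudinal, 2 welds).
R_nwt = 0.6 × 90 × 0.3093 × 10 = 167 kip (transverse, base value).
(i) R_nwl + R_nwt = 584.6 kip; (ii) 0.85 R_nwl + 1.5 R_nwt = 605.5 kip.
R_n = max = 605.5 kip [governs: (ii)]; φR_n = 454.1 kip.

φR_n ≈ 454 kip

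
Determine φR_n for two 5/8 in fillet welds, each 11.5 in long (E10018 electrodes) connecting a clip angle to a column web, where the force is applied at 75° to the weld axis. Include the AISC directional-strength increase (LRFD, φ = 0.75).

E100XX → F_EXX = 100 ksi.
t_e = 0.707 × 0.625 = 0.4419 in; A_we = 0.4419 × 23 = 10.16 in².
Directional factor: 1.0 + 0.5 sin^1.5(75°) = 1.475.
F_nw = 0.6 × 100 × 1.475 = 88.48 ksi.
φR_n = 0.75 × 88.48 × 10.16 = 674.4 kip.

φR_n ≈ 674 kip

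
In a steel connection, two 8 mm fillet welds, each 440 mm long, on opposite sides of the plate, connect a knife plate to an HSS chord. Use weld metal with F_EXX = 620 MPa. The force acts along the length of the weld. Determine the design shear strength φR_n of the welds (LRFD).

Effective throat t_e = 0.707 × 8 = 5.656 mm.
Total length L = 880 mm; A_we = 5.656 × 880 = 4977 mm².
F_nw = 0.6 F_EXX = 0.6 × 620 = 372 MPa.
φR_n = 0.75 × 372 × 4977 × 10⁻³ = 1389 kN.

φR_n ≈ 1390 kN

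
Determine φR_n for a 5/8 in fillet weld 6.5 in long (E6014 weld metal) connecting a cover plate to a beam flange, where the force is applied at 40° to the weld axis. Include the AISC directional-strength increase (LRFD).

φR_n ≈ 97.5 kip

E60XX → F_EXX = 60 ksi.
t_e = 0.707 × 0.625 = 0.4419 in; A_we = 0.4419 × 6.5 = 2.872 in².
Directional factor: 1.0 + 0.5 sin^1.5(40°) = 1.258.
F_nw = 0.6 × 60 × 1.258 = 45.28 ksi.
φR_n = 0.75 × 45.28 × 2.872 = 97.53 kip.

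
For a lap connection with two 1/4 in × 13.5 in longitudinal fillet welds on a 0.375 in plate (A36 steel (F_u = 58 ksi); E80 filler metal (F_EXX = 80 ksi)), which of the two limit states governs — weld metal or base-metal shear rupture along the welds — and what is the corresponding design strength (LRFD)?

φR_n ≈ 172 kip (weld metal governs)

t_e = 0.707 × 0.25 = 0.1767 in; L = 27 in.
Weld metal: φR_n = 0.75 × 0.6 × 80 × 0.1767 × 27 = 171.8 kip.
Base metal (shear rupture): φR_n = 0.75 × 0.6 × 58 × 0.375 × 27 = 264.3 kip.
Governing: weld metal.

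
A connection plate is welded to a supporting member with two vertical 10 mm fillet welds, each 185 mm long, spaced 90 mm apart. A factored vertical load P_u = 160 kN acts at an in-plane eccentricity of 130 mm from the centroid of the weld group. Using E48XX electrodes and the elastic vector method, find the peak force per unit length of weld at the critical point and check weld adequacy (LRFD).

f_max ≈ 1430 N/mm; adequate

E48XX → F_EXX = 480 MPa.
Total weld length L_w = 370 mm. Treat welds as unit-width lines.
Polar moment about centroid: J = 2[d³/12 + d(b/2)²] = 2[185³/12 + 185×45²] = 1805000 mm³.
Direct shear f_v = P/L_w = 160×10³ / 370 = 432.4 N/mm (vertical).
Torsion M = P·e = 160×10³ × 130 = 20800000 N·mm.
Critical point at (x, y) = (45, 92.5) from centroid. f_tx = M·y/J = 1066 N/mm; f_ty = M·x/J = 518.7 N/mm.
Resultant f_max = √[f_tx² + (f_v + f_ty)²] = √[1066² + (432.4 + 518.7)²] = 1429 N/mm.
Capacity per unit length: φr_n = 0.75 × 0.6 × 480 × (0.707 × 10) = 1527 N/mm.
1429 ≤ 1527 → adequate.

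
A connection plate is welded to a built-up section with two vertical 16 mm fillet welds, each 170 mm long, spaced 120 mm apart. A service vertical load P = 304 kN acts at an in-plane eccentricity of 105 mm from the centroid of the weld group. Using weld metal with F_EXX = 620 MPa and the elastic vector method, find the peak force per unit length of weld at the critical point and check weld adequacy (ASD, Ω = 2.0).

f_max ≈ 2260 N/mm; NOT adequate

Total weld length L_w = 340 mm. Treat welds as unit-width lines.
Polar moment about centroid: J = 2[d³/12 + d(b/2)²] = 2[170³/12 + 170×60²] = 2043000 mm³.
Direct shear f_v = P/L_w = 304×10³ / 340 = 894.1 N/mm (vertical).
Torsion M = P·e = 304×10³ × 105 = 31920000 N·mm.
Critical point at (x, y) = (60, 85) from centroid. f_tx = M·y/J = 1328 N/mm; f_ty = M·x/J = 937.5 N/mm.
Resultant f_max = √[f_tx² + (f_v + f_ty)²] = √[1328² + (894.1 + 937.5)²] = 2262 N/mm.
Capacity per unit length: r_n/Ω = (1/2.0) × 0.6 × 620 × (0.707 × 16) = 2104 N/mm.
2262 > 2104 → NOT adequate.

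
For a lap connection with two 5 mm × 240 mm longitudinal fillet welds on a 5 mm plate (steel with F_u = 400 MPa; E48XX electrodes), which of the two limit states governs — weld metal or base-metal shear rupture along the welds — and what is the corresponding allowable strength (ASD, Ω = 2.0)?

E48XX → F_EXX = 480 MPa.
t_e = 0.707 × 5 = 3.535 mm; L = 480 mm.
Weld metal: R_n/Ω = (1/2.0) × 0.6 × 480 × 3.535 × 480 × 10⁻³ = 244.3 kN.
Base metal (shear rupture): R_n/Ω = (1/2.0) × 0.6 × 400 × 5 × 480 × 10⁻³ = 288 kN.
Governing: weld metal.

R_n/Ω ≈ 244 kN (weld metal governs)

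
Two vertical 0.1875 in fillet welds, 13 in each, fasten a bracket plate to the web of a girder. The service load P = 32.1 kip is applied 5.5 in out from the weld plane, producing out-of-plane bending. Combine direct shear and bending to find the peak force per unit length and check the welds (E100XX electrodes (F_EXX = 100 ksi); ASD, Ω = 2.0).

f_max ≈ 3.37 kip/in; adequate

L_w = 2 × 13 = 26 in; section modulus (unit throat) S = 2 × L²/6 = 56.33 in².
Direct shear f_v = P/L_w = 32.1/26 = 1.235 kip/in.
Moment M = P × e = 32.1 × 5.5 = 176.55 kip·in; bending f_b = M/S = 3.134 kip/in.
f_max = √(f_v² + f_b²) = √(1.235² + 3.134²) = 3.368 kip/in.
r_n/Ω = (1/2.0) × 0.6 × 100 × (0.707 × 0.1875) = 3.977 kip/in → adequate.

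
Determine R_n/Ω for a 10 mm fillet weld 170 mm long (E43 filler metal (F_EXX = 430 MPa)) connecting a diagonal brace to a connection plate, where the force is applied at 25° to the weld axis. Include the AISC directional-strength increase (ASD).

t_e = 0.707 × 10 = 7.07 mm; A_we = 7.07 × 170 = 1202 mm².
Directional factor: 1.0 + 0.5 sin^1.5(25°) = 1.137.
F_nw = 0.6 × 430 × 1.137 = 293.4 MPa.
R_n/Ω = (293.4 × 1202) / 2.0 × 10⁻³ = 176.3 kN.

R_n/Ω ≈ 176 kN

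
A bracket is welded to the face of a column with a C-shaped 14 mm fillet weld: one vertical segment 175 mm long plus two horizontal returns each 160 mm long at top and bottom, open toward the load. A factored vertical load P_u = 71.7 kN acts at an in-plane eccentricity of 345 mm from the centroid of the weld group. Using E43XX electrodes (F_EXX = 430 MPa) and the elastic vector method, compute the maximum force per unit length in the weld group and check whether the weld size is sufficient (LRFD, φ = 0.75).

f_max ≈ 917 N/mm; adequate

Total weld length L_w = 495 mm. Treat welds as unit-width lines.
Centroid: x̄ = 2×160×80 / 495 = 51.72 mm from the vertical weld.
Polar moment about centroid: J = I_x + I_y = [175³/12 + 2×160×87.5²] + [175×51.72² + 2(160³/12 + 160×28.28²)] = 4303000 mm³.
Direct shear f_v = P/L_w = 71.7×10³ / 495 = 144.8 N/mm (vertical).
Torsion M = P·e = 71.7×10³ × 345 = 24736000 N·mm.
Critical point at (x, y) = (108.3, 87.5) from centroid. f_tx = M·y/J = 503 N/mm; f_ty = M·x/J = 622.4 N/mm.
Resultant f_max = √[f_tx² + (f_v + f_ty)²] = √[503² + (144.8 + 622.4)²] = 917.4 N/mm.
Capacity per unit length: φr_n = 0.75 × 0.6 × 430 × (0.707 × 14) = 1915 N/mm.
917.4 ≤ 1915 → adequate.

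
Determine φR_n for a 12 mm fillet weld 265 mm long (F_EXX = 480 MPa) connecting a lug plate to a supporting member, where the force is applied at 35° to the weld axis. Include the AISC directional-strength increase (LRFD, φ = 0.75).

t_e = 0.707 × 12 = 8.484 mm; A_we = 8.484 × 265 = 2248 mm².
Directional factor: 1.0 + 0.5 sin^1.5(35°) = 1.217.
F_nw = 0.6 × 480 × 1.217 = 350.6 MPa.
φR_n = 0.75 × 350.6 × 2248 × 10⁻³ = 591.1 kN.

φR_n ≈ 591 kN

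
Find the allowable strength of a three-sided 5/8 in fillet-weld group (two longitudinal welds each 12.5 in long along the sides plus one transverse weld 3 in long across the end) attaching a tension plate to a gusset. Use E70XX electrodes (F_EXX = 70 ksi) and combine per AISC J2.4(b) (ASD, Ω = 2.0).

t_e = 0.707 × 0.625 = 0.4419 in.
R_nwl = 0.6 × 70 × 0.4419 × 25 = 464 kip (longitudinal, 2 welds).
R_nwt = 0.6 × 70 × 0.4419 × 3 = 55.68 kip (transverse, base value).
(i) R_nwl + R_nwt = 519.6 kip; (ii) 0.85 R_nwl + 1.5 R_nwt = 477.9 kip.
R_n = max = 519.6 kip [governs: (i)]; R_n/Ω = 259.8 kip.

R_n/Ω ≈ 260 kip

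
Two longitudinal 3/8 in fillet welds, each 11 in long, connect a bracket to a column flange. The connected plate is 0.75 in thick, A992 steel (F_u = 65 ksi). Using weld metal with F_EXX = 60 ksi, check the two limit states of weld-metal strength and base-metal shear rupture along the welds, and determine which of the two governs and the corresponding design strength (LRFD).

t_e = 0.707 × 0.375 = 0.2651 in; L = 22 in.
Weld metal: φR_n = 0.75 × 0.6 × 60 × 0.2651 × 22 = 157.5 kip.
Base metal (shear rupture): φR_n = 0.75 × 0.6 × 65 × 0.75 × 22 = 482.6 kip.
Governing: weld metal.

φR_n ≈ 157 kip (weld metal governs)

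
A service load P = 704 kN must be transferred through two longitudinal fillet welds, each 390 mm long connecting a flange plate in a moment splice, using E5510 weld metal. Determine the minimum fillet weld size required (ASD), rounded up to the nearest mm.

w = 8 mm

E55XX → F_EXX = 550 MPa.
Total weld length L = 780 mm.
Required throat t_e = P × Ω / (0.6 F_EXX × L) = 704 × 2.0 / (0.6 × 550 × 780 × 10⁻³) = 5.47 mm.
Required leg w = t_e / 0.707 = 7.737 mm → use 8 mm.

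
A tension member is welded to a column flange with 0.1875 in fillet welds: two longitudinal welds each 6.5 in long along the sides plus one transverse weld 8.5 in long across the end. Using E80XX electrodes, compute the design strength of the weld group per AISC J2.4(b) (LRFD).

E80XX → F_EXX = 80 ksi.
t_e = 0.707 × 0.1875 = 0.1326 in.
R_nwl = 0.6 × 80 × 0.1326 × 13 = 82.72 kips (longitudinal, 2 welds).
R_nwt = 0.6 × 80 × 0.1326 × 8.5 = 54.09 kips (transverse, base value).
(i) R_nwl + R_nwt = 136.8 kips; (ii) 0.85 R_nwl + 1.5 R_nwt = 151.4 kips.
R_n = max = 151.4 kips [governs: (ii)]; φR_n = 113.6 kips.

φR_n ≈ 114 kips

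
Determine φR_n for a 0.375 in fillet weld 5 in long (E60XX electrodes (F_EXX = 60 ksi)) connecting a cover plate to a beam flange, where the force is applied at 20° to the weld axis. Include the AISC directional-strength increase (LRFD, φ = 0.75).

t_e = 0.707 × 0.375 = 0.2651 in; A_we = 0.2651 × 5 = 1.326 in².
Directional factor: 1.0 + 0.5 sin^1.5(20°) = 1.1.
F_nw = 0.6 × 60 × 1.1 = 39.6 ksi.
φR_n = 0.75 × 39.6 × 1.326 = 39.37 kips.

φR_n ≈ 39.4 kips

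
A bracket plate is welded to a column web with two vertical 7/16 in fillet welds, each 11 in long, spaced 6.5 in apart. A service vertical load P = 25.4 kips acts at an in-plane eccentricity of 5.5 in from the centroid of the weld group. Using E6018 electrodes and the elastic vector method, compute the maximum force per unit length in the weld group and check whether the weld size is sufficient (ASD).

E60XX → F_EXX = 60 ksi.
Total weld length L_w = 22 in. Treat welds as unit-width lines.
Polar moment about centroid: J = 2[d³/12 + d(b/2)²] = 2[11³/12 + 11×3.25²] = 454.2 in³.
Direct shear f_v = P/L_w = 25.4 / 22 = 1.155 kip/in (vertical).
Torsion M = P·e = 25.4 × 5.5 = 139.7 kip·in.
Critical point at (x, y) = (3.25, 5.5) from centroid. f_tx = M·y/J = 1.692 kip/in; f_ty = M·x/J = 0.9996 kip/in.
Resultant f_max = √[f_tx² + (f_v + f_ty)²] = √[1.692² + (1.155 + 0.9996)²] = 2.739 kip/in.
Capacity per unit length: r_n/Ω = (1/2.0) × 0.6 × 60 × (0.707 × 0.4375) = 5.568 kip/in.
2.739 ≤ 5.568 → adequate.

f_max ≈ 2.74 kip/in; adequate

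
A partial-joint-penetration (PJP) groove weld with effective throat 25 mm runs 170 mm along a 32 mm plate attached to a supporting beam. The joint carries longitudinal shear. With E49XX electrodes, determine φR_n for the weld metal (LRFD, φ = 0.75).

E49XX → F_EXX = 490 MPa.
Effective throat (given) t_e = 25 mm.
A_we = 25 × 170 = 4250 mm².
F_nw = 0.6 F_EXX = 294 MPa.
φR_n = 0.75 × 294 × 4250 × 10⁻³ = 937.1 kN.

φR_n ≈ 937 kN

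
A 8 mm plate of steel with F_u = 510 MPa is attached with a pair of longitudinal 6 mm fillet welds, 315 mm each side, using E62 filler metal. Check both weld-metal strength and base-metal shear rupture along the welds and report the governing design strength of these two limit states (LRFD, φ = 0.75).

φR_n ≈ 746 kN (weld metal governs)

E62XX → F_EXX = 620 MPa.
t_e = 0.707 × 6 = 4.242 mm; L = 630 mm.
Weld metal: φR_n = 0.75 × 0.6 × 620 × 4.242 × 630 × 10⁻³ = 745.6 kN.
Base metal (shear rupture): φR_n = 0.75 × 0.6 × 510 × 8 × 630 × 10⁻³ = 1157 kN.
Governing: weld metal.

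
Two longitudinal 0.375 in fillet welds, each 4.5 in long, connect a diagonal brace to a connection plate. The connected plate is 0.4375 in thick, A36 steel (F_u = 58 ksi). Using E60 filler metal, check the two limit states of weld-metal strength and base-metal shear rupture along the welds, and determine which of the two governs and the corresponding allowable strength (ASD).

E60XX → F_EXX = 60 ksi.
t_e = 0.707 × 0.375 = 0.2651 in; L = 9 in.
Weld metal: R_n/Ω = (1/2.0) × 0.6 × 60 × 0.2651 × 9 = 42.95 kips.
Base metal (shear rupture): R_n/Ω = (1/2.0) × 0.6 × 58 × 0.4375 × 9 = 68.51 kips.
Governing: weld metal.

R_n/Ω ≈ 43 kips (weld metal governs)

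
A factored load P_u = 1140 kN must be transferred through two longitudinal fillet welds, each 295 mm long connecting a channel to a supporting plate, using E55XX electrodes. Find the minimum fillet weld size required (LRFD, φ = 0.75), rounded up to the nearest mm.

w = 12 mm

E55XX → F_EXX = 550 MPa.
Total weld length L = 590 mm.
Required throat t_e = P_u / (φ × 0.6 F_EXX × L) = 1140 / (0.75 × 0.6 × 550 × 590 × 10⁻³) = 7.807 mm.
Required leg w = t_e / 0.707 = 11.04 mm → use 12 mm.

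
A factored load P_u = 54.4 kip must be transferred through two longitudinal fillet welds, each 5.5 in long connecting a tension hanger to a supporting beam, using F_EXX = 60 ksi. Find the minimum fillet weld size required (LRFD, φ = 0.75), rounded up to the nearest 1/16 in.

Total weld length L = 11 in.
Required throat t_e = P_u / (φ × 0.6 F_EXX × L) = 54.4 / (0.75 × 0.6 × 60 × 11) = 0.1832 in.
Required leg w = t_e / 0.707 = 0.2591 in → use 5/16 in.

w = 5/16 in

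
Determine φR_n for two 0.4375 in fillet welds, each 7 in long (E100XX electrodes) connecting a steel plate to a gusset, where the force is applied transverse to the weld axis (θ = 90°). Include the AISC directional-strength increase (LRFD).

φR_n ≈ 292 kips

E100XX → F_EXX = 100 ksi.
t_e = 0.707 × 0.4375 = 0.3093 in; A_we = 0.3093 × 14 = 4.33 in².
Directional factor: 1.0 + 0.5 sin^1.5(90°) = 1.5.
F_nw = 0.6 × 100 × 1.5 = 90 ksi.
φR_n = 0.75 × 90 × 4.33 = 292.3 kips.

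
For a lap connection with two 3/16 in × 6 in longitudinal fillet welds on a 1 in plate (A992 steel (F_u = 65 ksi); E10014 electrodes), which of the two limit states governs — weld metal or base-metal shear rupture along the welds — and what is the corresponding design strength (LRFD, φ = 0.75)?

φR_n ≈ 71.6 kips (weld metal governs)

E100XX → F_EXX = 100 ksi.
t_e = 0.707 × 0.1875 = 0.1326 in; L = 12 in.
Weld metal: φR_n = 0.75 × 0.6 × 100 × 0.1326 × 12 = 71.58 kips.
Base metal (shear rupture): φR_n = 0.75 × 0.6 × 65 × 1 × 12 = 351 kips.
Governing: weld metal.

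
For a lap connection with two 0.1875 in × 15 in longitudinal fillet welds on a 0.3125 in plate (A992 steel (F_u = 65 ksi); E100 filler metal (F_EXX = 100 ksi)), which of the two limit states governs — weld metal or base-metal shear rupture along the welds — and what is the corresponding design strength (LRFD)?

t_e = 0.707 × 0.1875 = 0.1326 in; L = 30 in.
Weld metal: φR_n = 0.75 × 0.6 × 100 × 0.1326 × 30 = 179 kip.
Base metal (shear rupture): φR_n = 0.75 × 0.6 × 65 × 0.3125 × 30 = 274.2 kip.
Governing: weld metal.

φR_n ≈ 179 kip (weld metal governs)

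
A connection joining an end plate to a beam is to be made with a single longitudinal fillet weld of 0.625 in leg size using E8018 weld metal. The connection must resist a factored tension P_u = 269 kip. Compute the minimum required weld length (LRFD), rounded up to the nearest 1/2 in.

E80XX → F_EXX = 80 ksi.
Throat t_e = 0.707 × 0.625 = 0.4419 in.
φr_n = 0.75 × 0.6 × 80 × 0.4419 = 15.91 kip/in.
L_req = P_u / φr_n = 269 / 15.91 = 16.91 in total.
Round up → use L = 17 in.

L = 17 in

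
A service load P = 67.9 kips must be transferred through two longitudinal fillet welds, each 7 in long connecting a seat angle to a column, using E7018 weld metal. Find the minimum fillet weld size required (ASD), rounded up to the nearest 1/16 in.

w = 3/8 in

E70XX → F_EXX = 70 ksi.
Total weld length L = 14 in.
Required throat t_e = P × Ω / (0.6 F_EXX × L) = 67.9 × 2.0 / (0.6 × 70 × 14) = 0.231 in.
Required leg w = t_e / 0.707 = 0.3267 in → use 3/8 in.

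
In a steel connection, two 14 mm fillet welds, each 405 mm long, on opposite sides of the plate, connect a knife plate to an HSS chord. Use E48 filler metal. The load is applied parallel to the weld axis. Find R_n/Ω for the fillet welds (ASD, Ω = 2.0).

R_n/Ω ≈ 1150 kN

E48XX → F_EXX = 480 MPa.
Effective throat t_e = 0.707 × 14 = 9.898 mm.
Total length L = 810 mm; A_we = 9.898 × 810 = 8017 mm².
F_nw = 0.6 F_EXX = 0.6 × 480 = 288 MPa.
R_n = 288 × 8017 × 10⁻³ = 2309 kN; R_n/Ω = 2309/2.0 = 1155 kN.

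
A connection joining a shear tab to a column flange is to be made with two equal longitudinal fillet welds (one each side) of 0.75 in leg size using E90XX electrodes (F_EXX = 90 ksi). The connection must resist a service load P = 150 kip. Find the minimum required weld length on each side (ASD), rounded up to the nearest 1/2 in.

Throat t_e = 0.707 × 0.75 = 0.5302 in.
r_n/Ω = (0.6 × 90 × 0.5302) / 2.0 = 14.32 kip/in.
L_req = P / (r_n/Ω) = 150 / 14.32 = 10.48 in total.
Per side: 10.48 / 2 = 5.239 in.
Round up → use L = 5.5 in on each side.

L = 5.5 in on each side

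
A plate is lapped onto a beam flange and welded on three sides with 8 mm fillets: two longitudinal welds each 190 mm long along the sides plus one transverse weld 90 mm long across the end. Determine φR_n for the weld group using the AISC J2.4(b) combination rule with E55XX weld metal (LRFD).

φR_n ≈ 658 kN

E55XX → F_EXX = 550 MPa.
t_e = 0.707 × 8 = 5.656 mm.
R_nwl = 0.6 × 550 × 5.656 × 380 × 10⁻³ = 709.3 kN (longitudinal, 2 welds).
R_nwt = 0.6 × 550 × 5.656 × 90 × 10⁻³ = 168 kN (transverse, base value).
(i) R_nwl + R_nwt = 877.2 kN; (ii) 0.85 R_nwl + 1.5 R_nwt = 854.8 kN.
R_n = max = 877.2 kN [governs: (i)]; φR_n = 657.9 kN.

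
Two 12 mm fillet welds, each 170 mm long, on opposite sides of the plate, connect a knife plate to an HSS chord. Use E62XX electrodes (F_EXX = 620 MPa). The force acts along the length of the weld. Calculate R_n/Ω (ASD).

R_n/Ω ≈ 537 kN

Effective throat t_e = 0.707 × 12 = 8.484 mm.
Total length L = 340 mm; A_we = 8.484 × 340 = 2885 mm².
F_nw = 0.6 F_EXX = 0.6 × 620 = 372 MPa.
R_n = 372 × 2885 × 10⁻³ = 1073 kN; R_n/Ω = 1073/2.0 = 536.5 kN.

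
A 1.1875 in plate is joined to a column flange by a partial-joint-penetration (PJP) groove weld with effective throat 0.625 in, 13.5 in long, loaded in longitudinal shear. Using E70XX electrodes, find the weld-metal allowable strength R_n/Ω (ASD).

R_n/Ω ≈ 177 kip

E70XX → F_EXX = 70 ksi.
Effective throat (given) t_e = 0.625 in.
A_we = 0.625 × 13.5 = 8.438 in².
F_nw = 0.6 F_EXX = 42 ksi.
R_n/Ω = (42 × 8.438) / 2.0 = 177.2 kip.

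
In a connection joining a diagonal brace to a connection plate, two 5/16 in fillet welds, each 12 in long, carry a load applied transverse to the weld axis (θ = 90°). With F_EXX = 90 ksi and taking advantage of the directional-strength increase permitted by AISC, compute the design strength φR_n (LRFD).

φR_n ≈ 322 kips

t_e = 0.707 × 0.3125 = 0.2209 in; A_we = 0.2209 × 24 = 5.302 in².
Directional factor: 1.0 + 0.5 sin^1.5(90°) = 1.5.
F_nw = 0.6 × 90 × 1.5 = 81 ksi.
φR_n = 0.75 × 81 × 5.302 = 322.1 kips.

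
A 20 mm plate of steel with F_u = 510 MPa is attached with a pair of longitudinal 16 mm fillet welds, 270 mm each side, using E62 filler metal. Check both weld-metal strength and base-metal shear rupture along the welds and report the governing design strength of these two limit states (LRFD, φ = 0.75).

E62XX → F_EXX = 620 MPa.
t_e = 0.707 × 16 = 11.31 mm; L = 540 mm.
Weld metal: φR_n = 0.75 × 0.6 × 620 × 11.31 × 540 × 10⁻³ = 1704 kN.
Base metal (shear rupture): φR_n = 0.75 × 0.6 × 510 × 20 × 540 × 10⁻³ = 2479 kN.
Governing: weld metal.

φR_n ≈ 1700 kN (weld metal governs)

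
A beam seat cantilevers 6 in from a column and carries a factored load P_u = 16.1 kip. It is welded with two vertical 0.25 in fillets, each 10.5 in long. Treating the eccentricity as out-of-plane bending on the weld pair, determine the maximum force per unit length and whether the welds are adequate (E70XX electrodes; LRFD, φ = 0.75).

E70XX → F_EXX = 70 ksi.
L_w = 2 × 10.5 = 21 in; section modulus (unit throat) S = 2 × L²/6 = 36.75 in².
Direct shear f_v = P/L_w = 16.1/21 = 0.7667 kip/in.
Moment M = P × e = 16.1 × 6 = 96.6 kip·in; bending f_b = M/S = 2.629 kip/in.
f_max = √(f_v² + f_b²) = √(0.7667² + 2.629²) = 2.738 kip/in.
φr_n = 0.75 × 0.6 × 70 × (0.707 × 0.25) = 5.568 kip/in → adequate.

f_max ≈ 2.74 kip/in; adequate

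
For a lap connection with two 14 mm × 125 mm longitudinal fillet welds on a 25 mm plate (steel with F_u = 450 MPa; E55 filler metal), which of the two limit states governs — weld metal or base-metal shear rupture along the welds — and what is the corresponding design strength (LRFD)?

E55XX → F_EXX = 550 MPa.
t_e = 0.707 × 14 = 9.898 mm; L = 250 mm.
Weld metal: φR_n = 0.75 × 0.6 × 550 × 9.898 × 250 × 10⁻³ = 612.4 kN.
Base metal (shear rupture): φR_n = 0.75 × 0.6 × 450 × 25 × 250 × 10⁻³ = 1266 kN.
Governing: weld metal.

φR_n ≈ 612 kN (weld metal governs)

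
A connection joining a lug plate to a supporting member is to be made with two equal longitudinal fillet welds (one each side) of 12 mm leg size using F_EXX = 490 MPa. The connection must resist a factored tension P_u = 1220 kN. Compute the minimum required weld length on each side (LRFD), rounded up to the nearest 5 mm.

L = 330 mm on each side

Throat t_e = 0.707 × 12 = 8.484 mm.
φr_n = 0.75 × 0.6 × 490 × 8.484 × 10⁻³ = 1.871 kN/mm.
L_req = P_u / φr_n = 1220 / 1.871 = 652.2 mm total.
Per side: 652.2 / 2 = 326.1 mm.
Round up → use L = 330 mm on each side.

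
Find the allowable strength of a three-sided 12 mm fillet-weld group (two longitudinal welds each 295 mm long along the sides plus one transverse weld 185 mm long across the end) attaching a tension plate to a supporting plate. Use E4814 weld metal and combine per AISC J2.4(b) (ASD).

E48XX → F_EXX = 480 MPa.
t_e = 0.707 × 12 = 8.484 mm.
R_nwl = 0.6 × 480 × 8.484 × 590 × 10⁻³ = 1442 kN (longitudinal, 2 welds).
R_nwt = 0.6 × 480 × 8.484 × 185 × 10⁻³ = 452 kN (transverse, base value).
(i) R_nwl + R_nwt = 1894 kN; (ii) 0.85 R_nwl + 1.5 R_nwt = 1903 kN.
R_n = max = 1903 kN [governs: (ii)]; R_n/Ω = 951.7 kN.

R_n/Ω ≈ 952 kN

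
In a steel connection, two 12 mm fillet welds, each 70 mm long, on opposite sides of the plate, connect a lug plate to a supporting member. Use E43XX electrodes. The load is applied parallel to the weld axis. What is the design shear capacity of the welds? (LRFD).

E43XX → F_EXX = 430 MPa.
Effective throat t_e = 0.707 × 12 = 8.484 mm.
Total length L = 140 mm; A_we = 8.484 × 140 = 1188 mm².
F_nw = 0.6 F_EXX = 0.6 × 430 = 258 MPa.
φR_n = 0.75 × 258 × 1188 × 10⁻³ = 229.8 kN.

φR_n ≈ 230 kN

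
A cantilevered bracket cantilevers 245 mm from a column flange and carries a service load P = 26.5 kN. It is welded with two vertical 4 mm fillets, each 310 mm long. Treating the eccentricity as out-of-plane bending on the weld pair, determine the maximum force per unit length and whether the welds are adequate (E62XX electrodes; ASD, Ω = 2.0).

E62XX → F_EXX = 620 MPa.
L_w = 2 × 310 = 620 mm; section modulus (unit throat) S = 2 × L²/6 = 32030 mm².
Direct shear f_v = P/L_w = 26.5×10³/620 = 42.74 N/mm.
Moment M = P × e = 26.5×10³ × 245 = 6492500 N·mm; bending f_b = M/S = 202.7 N/mm.
f_max = √(f_v² + f_b²) = √(42.74² + 202.7²) = 207.1 N/mm.
r_n/Ω = (1/2.0) × 0.6 × 620 × (0.707 × 4) = 526 N/mm → adequate.

f_max ≈ 207 N/mm; adequate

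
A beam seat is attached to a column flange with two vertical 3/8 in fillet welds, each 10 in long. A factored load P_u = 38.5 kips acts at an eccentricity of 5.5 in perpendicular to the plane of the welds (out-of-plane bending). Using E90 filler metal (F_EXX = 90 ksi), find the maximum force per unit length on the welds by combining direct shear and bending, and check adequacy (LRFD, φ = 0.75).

f_max ≈ 6.64 kip/in; adequate

L_w = 2 × 10 = 20 in; section modulus (unit throat) S = 2 × L²/6 = 33.33 in².
Direct shear f_v = P/L_w = 38.5/20 = 1.925 kip/in.
Moment M = P × e = 38.5 × 5.5 = 211.75 kip·in; bending f_b = M/S = 6.352 kip/in.
f_max = √(f_v² + f_b²) = √(1.925² + 6.352²) = 6.638 kip/in.
φr_n = 0.75 × 0.6 × 90 × (0.707 × 0.375) = 10.74 kip/in → adequate.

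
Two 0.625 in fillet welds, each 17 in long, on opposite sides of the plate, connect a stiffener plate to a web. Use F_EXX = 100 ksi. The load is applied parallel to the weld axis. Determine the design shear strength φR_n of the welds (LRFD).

Effective throat t_e = 0.707 × 0.625 = 0.4419 in.
Total length L = 34 in; A_we = 0.4419 × 34 = 15.02 in².
F_nw = 0.6 F_EXX = 0.6 × 100 = 60 ksi.
φR_n = 0.75 × 60 × 15.02 = 676.1 kip.

φR_n ≈ 676 kip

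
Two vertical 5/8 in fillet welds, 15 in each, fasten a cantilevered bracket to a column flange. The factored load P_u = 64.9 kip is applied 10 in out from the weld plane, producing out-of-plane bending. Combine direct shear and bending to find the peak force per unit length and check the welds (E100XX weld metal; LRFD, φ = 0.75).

f_max ≈ 8.92 kip/in; adequate

E100XX → F_EXX = 100 ksi.
L_w = 2 × 15 = 30 in; section modulus (unit throat) S = 2 × L²/6 = 75 in².
Direct shear f_v = P/L_w = 64.9/30 = 2.163 kip/in.
Moment M = P × e = 64.9 × 10 = 649 kip·in; bending f_b = M/S = 8.653 kip/in.
f_max = √(f_v² + f_b²) = √(2.163² + 8.653²) = 8.92 kip/in.
φr_n = 0.75 × 0.6 × 100 × (0.707 × 0.625) = 19.88 kip/in → adequate.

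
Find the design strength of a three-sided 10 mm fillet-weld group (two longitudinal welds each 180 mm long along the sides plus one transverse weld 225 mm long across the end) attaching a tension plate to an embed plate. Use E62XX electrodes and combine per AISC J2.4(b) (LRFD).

E62XX → F_EXX = 620 MPa.
t_e = 0.707 × 10 = 7.07 mm.
R_nwl = 0.6 × 620 × 7.07 × 360 × 10⁻³ = 946.8 kN (longitudinal, 2 welds).
R_nwt = 0.6 × 620 × 7.07 × 225 × 10⁻³ = 591.8 kN (transverse, base value).
(i) R_nwl + R_nwt = 1539 kN; (ii) 0.85 R_nwl + 1.5 R_nwt = 1692 kN.
R_n = max = 1692 kN [governs: (ii)]; φR_n = 1269 kN.

φR_n ≈ 1270 kN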